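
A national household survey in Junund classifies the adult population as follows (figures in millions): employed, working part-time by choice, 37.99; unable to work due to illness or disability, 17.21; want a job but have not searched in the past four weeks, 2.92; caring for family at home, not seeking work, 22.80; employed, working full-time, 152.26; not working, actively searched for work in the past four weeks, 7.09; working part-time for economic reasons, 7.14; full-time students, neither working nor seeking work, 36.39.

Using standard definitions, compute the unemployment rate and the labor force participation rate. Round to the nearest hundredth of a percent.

Employed = 37.99 + 152.26 + 7.14 = 197.39 million (anyone who worked, including part-time for economic reasons, counts as employed).
Unemployed = 7.09 million.
Labor force = 197.39 + 7.09 = 204.48 million.
Not in labor force = 17.21 + 2.92 + 22.80 + 36.39 = 79.32 million (those not working and not actively searching are outside the labor force — including those who want a job but have given up searching).
Civilian working-age population = 204.48 + 79.32 = 283.80 million.
Unemployment rate = 7.09 / 204.48 = 3.47%.
Labor force participation rate = 204.48 / 283.80 = 72.05%.

Unemployment rate ≈ 3.47%; labor force participation rate ≈ 72.05%.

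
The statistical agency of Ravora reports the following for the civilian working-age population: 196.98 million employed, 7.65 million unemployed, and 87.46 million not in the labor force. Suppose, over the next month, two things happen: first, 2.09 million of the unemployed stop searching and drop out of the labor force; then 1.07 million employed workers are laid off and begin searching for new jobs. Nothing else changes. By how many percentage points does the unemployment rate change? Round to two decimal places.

The unemployment rate changes by −0.47 percentage points.

Initially, labor force = 196.98 + 7.65 = 204.63 million, so u = 7.65/204.63 = 3.74%.
After the first change, unemployed and labor force both fall by 2.09 → E = 196.98, U = 5.56, labor force = 202.54 million.
After the second change, employed falls and unemployed rises by 1.07; labor force unchanged → E = 195.91, U = 6.63, labor force = 202.54 million.
New unemployment rate = 6.63 / 202.54 = 3.27%.
Change = 3.27% − 3.74% = −0.47 percentage points.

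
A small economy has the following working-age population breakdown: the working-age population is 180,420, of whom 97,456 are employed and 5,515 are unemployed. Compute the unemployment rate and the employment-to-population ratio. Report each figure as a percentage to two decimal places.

Labor force = employed + unemployed = 97,456 + 5,515 = 102,971.
Unemployment rate = 5,515 / 102,971 = 5.36%.
Employment-population ratio = 97,456 / 180,420 = 54.02%.

Unemployment rate ≈ 5.36%; employment-population ratio ≈ 54.02%.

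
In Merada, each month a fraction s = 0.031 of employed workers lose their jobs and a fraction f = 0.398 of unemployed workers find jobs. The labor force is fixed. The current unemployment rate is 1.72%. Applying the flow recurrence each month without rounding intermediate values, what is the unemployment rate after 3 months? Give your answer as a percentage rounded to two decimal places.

With a fixed labor force, u_{t+1} = u_t + s·(1−u_t) − f·u_t = u_t·(1−s−f) + s.
Here 1−s−f = 0.571 and s = 0.031.
u_1 = 0.017200 × 0.571 + 0.031 = 0.040821.
u_2 = 0.040821 × 0.571 + 0.031 = 0.054309.
u_3 = 0.054309 × 0.571 + 0.031 = 0.062010.

Unemployment rate after three months ≈ 6.20%.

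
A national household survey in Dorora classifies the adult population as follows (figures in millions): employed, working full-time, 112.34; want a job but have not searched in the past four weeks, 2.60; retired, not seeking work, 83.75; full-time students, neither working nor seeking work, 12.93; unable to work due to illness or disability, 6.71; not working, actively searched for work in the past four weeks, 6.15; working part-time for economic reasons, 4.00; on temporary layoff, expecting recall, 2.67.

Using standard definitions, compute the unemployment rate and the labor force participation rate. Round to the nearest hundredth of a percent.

Unemployment rate ≈ 7.05%; labor force participation rate ≈ 54.15%.

Employed = 112.34 + 4.00 = 116.34 million (anyone who worked, including part-time for economic reasons, counts as employed).
Unemployed = 6.15 + 2.67 = 8.82 million (jobless and actively searching, or on temporary layoff).
Labor force = 116.34 + 8.82 = 125.16 million.
Not in labor force = 2.60 + 83.75 + 12.93 + 6.71 = 105.99 million (those not working and not actively searching are outside the labor force — including those who want a job but have given up searching).
Civilian working-age population = 125.16 + 105.99 = 231.15 million.
Unemployment rate = 8.82 / 125.16 = 7.05%.
Labor force participation rate = 125.16 / 231.15 = 54.15%.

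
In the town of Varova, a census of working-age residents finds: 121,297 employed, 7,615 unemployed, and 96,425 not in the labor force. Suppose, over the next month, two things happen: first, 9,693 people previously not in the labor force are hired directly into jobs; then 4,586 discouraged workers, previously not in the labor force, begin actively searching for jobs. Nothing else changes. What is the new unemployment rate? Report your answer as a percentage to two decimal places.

New unemployment rate ≈ 8.52%.

Initially, labor force = 121,297 + 7,615 = 128,912, so u = 7,615/128,912 = 5.91%.
After the first change, employed and labor force both rise by 9,693; unemployed unchanged → E = 130,990, U = 7,615, labor force = 138,605.
After the second change, unemployed and labor force both rise by 4,586 → E = 130,990, U = 12,201, labor force = 143,191.
New unemployment rate = 12,201 / 143,191 = 8.52%.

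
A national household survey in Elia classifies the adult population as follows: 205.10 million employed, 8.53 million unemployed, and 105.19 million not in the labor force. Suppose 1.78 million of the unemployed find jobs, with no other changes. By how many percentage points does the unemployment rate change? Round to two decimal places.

The unemployment rate changes by −0.83 percentage points.

Initially, labor force = 205.10 + 8.53 = 213.63 million, so u = 8.53/213.63 = 3.99%.
After the change, unemployed falls and employed rises by 1.78; labor force unchanged → E = 206.88, U = 6.75, labor force = 213.63 million.
New unemployment rate = 6.75 / 213.63 = 3.16%.
Change = 3.16% − 3.99% = −0.83 percentage points.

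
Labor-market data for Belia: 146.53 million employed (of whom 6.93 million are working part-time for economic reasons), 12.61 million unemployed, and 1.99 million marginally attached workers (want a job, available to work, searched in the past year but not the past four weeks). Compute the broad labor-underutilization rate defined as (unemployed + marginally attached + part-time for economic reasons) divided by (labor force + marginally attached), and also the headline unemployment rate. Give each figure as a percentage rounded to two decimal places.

Broad underutilization rate ≈ 13.36%; headline unemployment rate ≈ 7.92%.

Labor force = 146.53 + 12.61 = 159.14 million.
Numerator = 12.61 + 1.99 + 6.93 = 21.53 million.
Denominator = 159.14 + 1.99 = 161.13 million.
Broad rate = 21.53 / 161.13 = 13.36%.
Headline unemployment rate = 12.61 / 159.14 = 7.92%.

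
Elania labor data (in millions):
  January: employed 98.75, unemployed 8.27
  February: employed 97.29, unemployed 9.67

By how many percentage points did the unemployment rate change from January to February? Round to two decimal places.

The unemployment rate changed by +1.31 percentage points.

January: labor force = 98.75 + 8.27 = 107.02; u = 8.27/107.02 = 7.73%.
February: labor force = 97.29 + 9.67 = 106.96; u = 9.67/106.96 = 9.04%.
Change = 9.04% − 7.73% = +1.31 pp.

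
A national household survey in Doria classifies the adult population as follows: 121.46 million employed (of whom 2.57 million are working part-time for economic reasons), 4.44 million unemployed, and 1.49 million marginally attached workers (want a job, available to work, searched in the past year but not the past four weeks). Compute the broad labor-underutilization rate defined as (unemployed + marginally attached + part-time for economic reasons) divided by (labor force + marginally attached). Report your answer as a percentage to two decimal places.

Broad underutilization rate ≈ 6.67%.

Labor force = 121.46 + 4.44 = 125.90 million.
Numerator = 4.44 + 1.49 + 2.57 = 8.50 million.
Denominator = 125.90 + 1.49 = 127.39 million.
Broad rate = 8.50 / 127.39 = 6.67%.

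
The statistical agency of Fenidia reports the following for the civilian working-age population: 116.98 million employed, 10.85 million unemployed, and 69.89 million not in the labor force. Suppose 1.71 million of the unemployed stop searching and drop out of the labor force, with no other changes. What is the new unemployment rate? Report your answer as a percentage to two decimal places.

Initially, labor force = 116.98 + 10.85 = 127.83 million, so u = 10.85/127.83 = 8.49%.
After the change, unemployed and labor force both fall by 1.71 → E = 116.98, U = 9.14, labor force = 126.12 million.
New unemployment rate = 9.14 / 126.12 = 7.25%.

New unemployment rate ≈ 7.25%.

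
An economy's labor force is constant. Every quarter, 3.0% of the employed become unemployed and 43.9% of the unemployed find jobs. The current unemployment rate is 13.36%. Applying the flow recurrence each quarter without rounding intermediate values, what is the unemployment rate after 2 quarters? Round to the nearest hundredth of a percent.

Unemployment rate after two quarters ≈ 8.36%.

With a fixed labor force, u_{t+1} = u_t + s·(1−u_t) − f·u_t = u_t·(1−s−f) + s.
Here 1−s−f = 0.531 and s = 0.030.
u_1 = 0.133600 × 0.531 + 0.030 = 0.100942.
u_2 = 0.100942 × 0.531 + 0.030 = 0.083600.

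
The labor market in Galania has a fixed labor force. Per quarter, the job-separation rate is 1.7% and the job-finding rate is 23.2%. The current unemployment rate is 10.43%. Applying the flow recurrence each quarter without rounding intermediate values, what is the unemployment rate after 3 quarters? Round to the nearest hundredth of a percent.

Unemployment rate after three quarters ≈ 8.35%.

With a fixed labor force, u_{t+1} = u_t + s·(1−u_t) − f·u_t = u_t·(1−s−f) + s.
Here 1−s−f = 0.751 and s = 0.017.
u_1 = 0.104300 × 0.751 + 0.017 = 0.095329.
u_2 = 0.095329 × 0.751 + 0.017 = 0.088592.
u_3 = 0.088592 × 0.751 + 0.017 = 0.083533.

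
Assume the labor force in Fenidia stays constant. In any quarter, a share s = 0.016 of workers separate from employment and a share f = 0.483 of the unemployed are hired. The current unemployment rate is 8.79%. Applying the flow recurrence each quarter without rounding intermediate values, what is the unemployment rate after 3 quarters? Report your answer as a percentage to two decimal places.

With a fixed labor force, u_{t+1} = u_t + s·(1−u_t) − f·u_t = u_t·(1−s−f) + s.
Here 1−s−f = 0.501 and s = 0.016.
u_1 = 0.087900 × 0.501 + 0.016 = 0.060038.
u_2 = 0.060038 × 0.501 + 0.016 = 0.046079.
u_3 = 0.046079 × 0.501 + 0.016 = 0.039086.

Unemployment rate after three quarters ≈ 3.91%.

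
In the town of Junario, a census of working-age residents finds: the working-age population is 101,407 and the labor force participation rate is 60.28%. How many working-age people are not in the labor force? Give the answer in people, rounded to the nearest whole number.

Share not in the labor force = 1 − 0.6028 = 0.3972.
Not in labor force = 0.3972 × 101,407 ≈ 40,279.

About 40,279 are not in the labor force.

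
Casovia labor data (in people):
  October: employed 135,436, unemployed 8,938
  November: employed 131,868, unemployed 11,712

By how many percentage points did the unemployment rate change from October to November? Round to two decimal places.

The unemployment rate changed by +1.97 percentage points.

October: labor force = 135,436 + 8,938 = 144,374; u = 8,938/144,374 = 6.19%.
November: labor force = 131,868 + 11,712 = 143,580; u = 11,712/143,580 = 8.16%.
Change = 8.16% − 6.19% = +1.97 pp.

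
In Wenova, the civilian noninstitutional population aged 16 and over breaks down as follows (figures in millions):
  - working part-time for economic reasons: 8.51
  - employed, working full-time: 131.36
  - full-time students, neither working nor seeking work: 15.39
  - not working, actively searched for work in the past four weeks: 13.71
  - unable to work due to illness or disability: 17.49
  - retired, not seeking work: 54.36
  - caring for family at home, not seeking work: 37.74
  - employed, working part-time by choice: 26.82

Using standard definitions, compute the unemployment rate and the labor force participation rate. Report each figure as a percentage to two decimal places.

Unemployment rate ≈ 7.60%; labor force participation rate ≈ 59.07%.

Employed = 8.51 + 131.36 + 26.82 = 166.69 million (anyone who worked, including part-time for economic reasons, counts as employed).
Unemployed = 13.71 million.
Labor force = 166.69 + 13.71 = 180.40 million.
Not in labor force = 15.39 + 17.49 + 54.36 + 37.74 = 124.98 million (those not working and not actively searching are outside the labor force).
Civilian working-age population = 180.40 + 124.98 = 305.38 million.
Unemployment rate = 13.71 / 180.40 = 7.60%.
Labor force participation rate = 180.40 / 305.38 = 59.07%.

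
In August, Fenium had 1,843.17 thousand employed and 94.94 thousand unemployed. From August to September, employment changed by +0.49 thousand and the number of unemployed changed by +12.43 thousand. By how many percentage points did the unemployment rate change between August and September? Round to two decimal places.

The unemployment rate changed by +0.60 percentage points.

August: labor force = 1,843.17 + 94.94 = 1,938.11; u = 94.94/1,938.11 = 4.90%.
September: labor force = 1,843.66 + 107.37 = 1,951.03; u = 107.37/1,951.03 = 5.50%.
Change = 5.50% − 4.90% = +0.60 pp.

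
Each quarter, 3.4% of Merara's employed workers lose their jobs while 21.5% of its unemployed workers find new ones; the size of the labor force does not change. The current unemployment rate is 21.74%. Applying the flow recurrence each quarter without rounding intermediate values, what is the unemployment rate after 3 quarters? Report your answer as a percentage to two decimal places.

With a fixed labor force, u_{t+1} = u_t + s·(1−u_t) − f·u_t = u_t·(1−s−f) + s.
Here 1−s−f = 0.751 and s = 0.034.
u_1 = 0.217400 × 0.751 + 0.034 = 0.197267.
u_2 = 0.197267 × 0.751 + 0.034 = 0.182148.
u_3 = 0.182148 × 0.751 + 0.034 = 0.170793.

Unemployment rate after three quarters ≈ 17.08%.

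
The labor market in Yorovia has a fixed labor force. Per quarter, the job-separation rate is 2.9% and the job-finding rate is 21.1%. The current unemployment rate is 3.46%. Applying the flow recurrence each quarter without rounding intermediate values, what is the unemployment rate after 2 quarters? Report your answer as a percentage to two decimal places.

With a fixed labor force, u_{t+1} = u_t + s·(1−u_t) − f·u_t = u_t·(1−s−f) + s.
Here 1−s−f = 0.760 and s = 0.029.
u_1 = 0.034600 × 0.760 + 0.029 = 0.055296.
u_2 = 0.055296 × 0.760 + 0.029 = 0.071025.

Unemployment rate after two quarters ≈ 7.10%.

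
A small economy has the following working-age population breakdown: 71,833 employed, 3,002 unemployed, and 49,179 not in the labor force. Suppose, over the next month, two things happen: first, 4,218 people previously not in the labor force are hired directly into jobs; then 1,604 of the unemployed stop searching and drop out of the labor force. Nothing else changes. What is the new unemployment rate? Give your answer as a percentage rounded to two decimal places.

Initially, labor force = 71,833 + 3,002 = 74,835, so u = 3,002/74,835 = 4.01%.
After the first change, employed and labor force both rise by 4,218; unemployed unchanged → E = 76,051, U = 3,002, labor force = 79,053.
After the second change, unemployed and labor force both fall by 1,604 → E = 76,051, U = 1,398, labor force = 77,449.
New unemployment rate = 1,398 / 77,449 = 1.81%.

New unemployment rate ≈ 1.81%.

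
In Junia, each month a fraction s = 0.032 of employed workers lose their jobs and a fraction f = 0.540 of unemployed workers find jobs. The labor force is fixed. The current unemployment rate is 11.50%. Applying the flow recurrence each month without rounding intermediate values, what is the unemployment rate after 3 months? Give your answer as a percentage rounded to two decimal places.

With a fixed labor force, u_{t+1} = u_t + s·(1−u_t) − f·u_t = u_t·(1−s−f) + s.
Here 1−s−f = 0.428 and s = 0.032.
u_1 = 0.115000 × 0.428 + 0.032 = 0.081220.
u_2 = 0.081220 × 0.428 + 0.032 = 0.066762.
u_3 = 0.066762 × 0.428 + 0.032 = 0.060574.

Unemployment rate after three months ≈ 6.06%.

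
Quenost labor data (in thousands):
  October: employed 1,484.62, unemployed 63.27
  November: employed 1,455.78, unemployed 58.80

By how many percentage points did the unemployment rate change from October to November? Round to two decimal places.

October: labor force = 1,484.62 + 63.27 = 1,547.89; u = 63.27/1,547.89 = 4.09%.
November: labor force = 1,455.78 + 58.80 = 1,514.58; u = 58.80/1,514.58 = 3.88%.
Change = 3.88% − 4.09% = −0.21 pp.

The unemployment rate changed by −0.21 percentage points.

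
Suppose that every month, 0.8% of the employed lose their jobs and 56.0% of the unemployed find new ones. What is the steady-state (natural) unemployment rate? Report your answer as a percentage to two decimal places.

Steady-state unemployment rate ≈ 1.41%.

At steady state the flows balance: s·E = f·U, so U/(E+U) = s/(s+f).
u* = 0.8 / (0.8 + 56.0) = 0.8 / 56.80 = 1.41%.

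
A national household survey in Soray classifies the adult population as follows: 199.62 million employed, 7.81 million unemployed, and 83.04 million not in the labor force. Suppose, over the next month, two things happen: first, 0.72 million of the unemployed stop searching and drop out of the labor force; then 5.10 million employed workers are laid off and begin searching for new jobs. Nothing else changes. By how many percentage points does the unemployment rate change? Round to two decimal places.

The unemployment rate changes by +2.13 percentage points.

Initially, labor force = 199.62 + 7.81 = 207.43 million, so u = 7.81/207.43 = 3.77%.
After the first change, unemployed and labor force both fall by 0.72 → E = 199.62, U = 7.09, labor force = 206.71 million.
After the second change, employed falls and unemployed rises by 5.10; labor force unchanged → E = 194.52, U = 12.19, labor force = 206.71 million.
New unemployment rate = 12.19 / 206.71 = 5.90%.
Change = 5.90% − 3.77% = +2.13 percentage points.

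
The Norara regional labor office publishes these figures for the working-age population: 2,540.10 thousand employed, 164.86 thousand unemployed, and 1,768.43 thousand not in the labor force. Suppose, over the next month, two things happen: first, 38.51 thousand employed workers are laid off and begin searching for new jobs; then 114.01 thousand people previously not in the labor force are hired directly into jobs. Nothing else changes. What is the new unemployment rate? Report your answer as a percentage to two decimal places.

New unemployment rate ≈ 7.21%.

Initially, labor force = 2,540.10 + 164.86 = 2,704.96 thousand, so u = 164.86/2,704.96 = 6.09%.
After the first change, employed falls and unemployed rises by 38.51; labor force unchanged → E = 2,501.59, U = 203.37, labor force = 2,704.96 thousand.
After the second change, employed and labor force both rise by 114.01; unemployed unchanged → E = 2,615.60, U = 203.37, labor force = 2,818.97 thousand.
New unemployment rate = 203.37 / 2,818.97 = 7.21%.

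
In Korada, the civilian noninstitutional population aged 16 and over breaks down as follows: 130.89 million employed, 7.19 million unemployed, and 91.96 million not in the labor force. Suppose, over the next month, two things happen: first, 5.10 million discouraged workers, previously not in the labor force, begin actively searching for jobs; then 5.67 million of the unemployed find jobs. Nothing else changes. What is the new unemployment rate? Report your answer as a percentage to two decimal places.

New unemployment rate ≈ 4.62%.

Initially, labor force = 130.89 + 7.19 = 138.08 million, so u = 7.19/138.08 = 5.21%.
After the first change, unemployed and labor force both rise by 5.10 → E = 130.89, U = 12.29, labor force = 143.18 million.
After the second change, unemployed falls and employed rises by 5.67; labor force unchanged → E = 136.56, U = 6.62, labor force = 143.18 million.
New unemployment rate = 6.62 / 143.18 = 4.62%.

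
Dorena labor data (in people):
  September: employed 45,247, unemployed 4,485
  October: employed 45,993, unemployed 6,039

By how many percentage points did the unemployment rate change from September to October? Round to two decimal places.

The unemployment rate changed by +2.59 percentage points.

September: labor force = 45,247 + 4,485 = 49,732; u = 4,485/49,732 = 9.02%.
October: labor force = 45,993 + 6,039 = 52,032; u = 6,039/52,032 = 11.61%.
Change = 11.61% − 9.02% = +2.59 pp.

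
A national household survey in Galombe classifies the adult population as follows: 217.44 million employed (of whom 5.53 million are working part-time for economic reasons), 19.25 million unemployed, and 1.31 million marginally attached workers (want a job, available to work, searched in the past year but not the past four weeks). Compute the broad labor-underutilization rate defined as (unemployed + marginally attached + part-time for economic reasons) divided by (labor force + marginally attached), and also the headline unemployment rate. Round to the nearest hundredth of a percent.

Labor force = 217.44 + 19.25 = 236.69 million.
Numerator = 19.25 + 1.31 + 5.53 = 26.09 million.
Denominator = 236.69 + 1.31 = 238.00 million.
Broad rate = 26.09 / 238.00 = 10.96%.
Headline unemployment rate = 19.25 / 236.69 = 8.13%.

Broad underutilization rate ≈ 10.96%; headline unemployment rate ≈ 8.13%.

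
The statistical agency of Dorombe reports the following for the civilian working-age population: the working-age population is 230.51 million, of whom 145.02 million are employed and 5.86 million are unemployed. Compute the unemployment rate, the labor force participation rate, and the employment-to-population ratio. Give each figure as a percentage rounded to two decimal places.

Unemployment rate ≈ 3.88%; labor force participation rate ≈ 65.45%; employment-population ratio ≈ 62.91%.

Labor force = employed + unemployed = 145.02 + 5.86 = 150.88 million.
Unemployment rate = 5.86 / 150.88 = 3.88%.
Labor force participation rate = 150.88 / 230.51 = 65.45%.
Employment-population ratio = 145.02 / 230.51 = 62.91%.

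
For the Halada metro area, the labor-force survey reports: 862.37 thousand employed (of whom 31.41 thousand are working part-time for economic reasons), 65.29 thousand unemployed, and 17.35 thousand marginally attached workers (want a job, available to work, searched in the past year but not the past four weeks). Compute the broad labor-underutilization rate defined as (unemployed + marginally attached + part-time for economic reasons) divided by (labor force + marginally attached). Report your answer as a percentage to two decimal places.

Labor force = 862.37 + 65.29 = 927.66 thousand.
Numerator = 65.29 + 17.35 + 31.41 = 114.05 thousand.
Denominator = 927.66 + 17.35 = 945.01 thousand.
Broad rate = 114.05 / 945.01 = 12.07%.

Broad underutilization rate ≈ 12.07%.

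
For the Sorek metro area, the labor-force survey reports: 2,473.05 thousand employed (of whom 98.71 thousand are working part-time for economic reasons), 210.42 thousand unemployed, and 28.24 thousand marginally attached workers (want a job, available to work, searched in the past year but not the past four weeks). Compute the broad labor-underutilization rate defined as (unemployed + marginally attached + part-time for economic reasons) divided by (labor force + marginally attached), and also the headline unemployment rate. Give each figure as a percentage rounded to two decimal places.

Broad underutilization rate ≈ 12.44%; headline unemployment rate ≈ 7.84%.

Labor force = 2,473.05 + 210.42 = 2,683.47 thousand.
Numerator = 210.42 + 28.24 + 98.71 = 337.37 thousand.
Denominator = 2,683.47 + 28.24 = 2,711.71 thousand.
Broad rate = 337.37 / 2,711.71 = 12.44%.
Headline unemployment rate = 210.42 / 2,683.47 = 7.84%.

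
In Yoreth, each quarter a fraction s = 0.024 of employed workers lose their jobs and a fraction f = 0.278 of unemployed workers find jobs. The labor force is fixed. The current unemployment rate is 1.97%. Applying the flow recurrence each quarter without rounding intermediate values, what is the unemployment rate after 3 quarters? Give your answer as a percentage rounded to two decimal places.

With a fixed labor force, u_{t+1} = u_t + s·(1−u_t) − f·u_t = u_t·(1−s−f) + s.
Here 1−s−f = 0.698 and s = 0.024.
u_1 = 0.019700 × 0.698 + 0.024 = 0.037751.
u_2 = 0.037751 × 0.698 + 0.024 = 0.050350.
u_3 = 0.050350 × 0.698 + 0.024 = 0.059144.

Unemployment rate after three quarters ≈ 5.91%.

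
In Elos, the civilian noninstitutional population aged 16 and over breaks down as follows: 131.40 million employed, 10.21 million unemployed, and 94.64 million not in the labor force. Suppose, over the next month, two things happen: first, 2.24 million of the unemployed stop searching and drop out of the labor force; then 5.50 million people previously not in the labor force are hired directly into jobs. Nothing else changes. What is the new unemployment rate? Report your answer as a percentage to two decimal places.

New unemployment rate ≈ 5.50%.

Initially, labor force = 131.40 + 10.21 = 141.61 million, so u = 10.21/141.61 = 7.21%.
After the first change, unemployed and labor force both fall by 2.24 → E = 131.40, U = 7.97, labor force = 139.37 million.
After the second change, employed and labor force both rise by 5.50; unemployed unchanged → E = 136.90, U = 7.97, labor force = 144.87 million.
New unemployment rate = 7.97 / 144.87 = 5.50%.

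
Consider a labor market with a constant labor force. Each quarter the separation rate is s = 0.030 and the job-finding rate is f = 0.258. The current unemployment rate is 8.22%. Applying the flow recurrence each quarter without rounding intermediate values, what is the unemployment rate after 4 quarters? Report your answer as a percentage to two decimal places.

Unemployment rate after four quarters ≈ 9.85%.

With a fixed labor force, u_{t+1} = u_t + s·(1−u_t) − f·u_t = u_t·(1−s−f) + s.
Here 1−s−f = 0.712 and s = 0.030.
u_1 = 0.082200 × 0.712 + 0.030 = 0.088526.
u_2 = 0.088526 × 0.712 + 0.030 = 0.093031.
u_3 = 0.093031 × 0.712 + 0.030 = 0.096238.
u_4 = 0.096238 × 0.712 + 0.030 = 0.098521.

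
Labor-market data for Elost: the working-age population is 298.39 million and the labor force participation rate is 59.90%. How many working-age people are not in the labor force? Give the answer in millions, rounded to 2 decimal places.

Share not in the labor force = 1 − 0.5990 = 0.4010.
Not in labor force = 0.4010 × 298.39 ≈ 119.65 million.

About 119.65 million are not in the labor force.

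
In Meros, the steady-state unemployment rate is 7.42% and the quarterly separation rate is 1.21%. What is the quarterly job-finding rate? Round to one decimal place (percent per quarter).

Job-finding rate ≈ 15.1% per quarter.

From u* = s/(s+f): f = s·(1−u)/u.
f = 1.21 × (1 − 0.0742) / 0.0742 = 1.1202 / 0.0742 ≈ 15.1% per quarter.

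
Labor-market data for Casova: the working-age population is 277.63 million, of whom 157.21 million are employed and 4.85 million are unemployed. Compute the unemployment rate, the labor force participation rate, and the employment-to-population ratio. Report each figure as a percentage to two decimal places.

Labor force = employed + unemployed = 157.21 + 4.85 = 162.06 million.
Unemployment rate = 4.85 / 162.06 = 2.99%.
Labor force participation rate = 162.06 / 277.63 = 58.37%.
Employment-population ratio = 157.21 / 277.63 = 56.63%.

Unemployment rate ≈ 2.99%; labor force participation rate ≈ 58.37%; employment-population ratio ≈ 56.63%.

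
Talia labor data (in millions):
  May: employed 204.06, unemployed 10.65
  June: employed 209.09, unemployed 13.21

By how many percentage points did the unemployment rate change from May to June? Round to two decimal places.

The unemployment rate changed by +0.98 percentage points.

May: labor force = 204.06 + 10.65 = 214.71; u = 10.65/214.71 = 4.96%.
June: labor force = 209.09 + 13.21 = 222.30; u = 13.21/222.30 = 5.94%.
Change = 5.94% − 4.96% = +0.98 pp.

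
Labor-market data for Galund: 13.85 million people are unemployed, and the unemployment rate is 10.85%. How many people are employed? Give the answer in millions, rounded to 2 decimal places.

Labor force = U / u = 13.85 / 0.1085 ≈ 127.65 million.
Employed = labor force − unemployed = 127.65 − 13.85 = 113.80 million.

About 113.80 million are employed.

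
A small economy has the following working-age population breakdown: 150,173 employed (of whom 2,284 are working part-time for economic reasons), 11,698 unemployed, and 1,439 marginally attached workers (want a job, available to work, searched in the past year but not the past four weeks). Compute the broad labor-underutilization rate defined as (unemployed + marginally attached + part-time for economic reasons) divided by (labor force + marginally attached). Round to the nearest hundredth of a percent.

Labor force = 150,173 + 11,698 = 161,871.
Numerator = 11,698 + 1,439 + 2,284 = 15,421.
Denominator = 161,871 + 1,439 = 163,310.
Broad rate = 15,421 / 163,310 = 9.44%.

Broad underutilization rate ≈ 9.44%.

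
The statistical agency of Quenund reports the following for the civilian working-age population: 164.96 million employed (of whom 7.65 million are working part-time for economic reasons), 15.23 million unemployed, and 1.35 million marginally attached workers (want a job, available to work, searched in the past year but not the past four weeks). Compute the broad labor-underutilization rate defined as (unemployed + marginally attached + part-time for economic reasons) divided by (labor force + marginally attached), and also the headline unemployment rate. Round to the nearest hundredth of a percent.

Labor force = 164.96 + 15.23 = 180.19 million.
Numerator = 15.23 + 1.35 + 7.65 = 24.23 million.
Denominator = 180.19 + 1.35 = 181.54 million.
Broad rate = 24.23 / 181.54 = 13.35%.
Headline unemployment rate = 15.23 / 180.19 = 8.45%.

Broad underutilization rate ≈ 13.35%; headline unemployment rate ≈ 8.45%.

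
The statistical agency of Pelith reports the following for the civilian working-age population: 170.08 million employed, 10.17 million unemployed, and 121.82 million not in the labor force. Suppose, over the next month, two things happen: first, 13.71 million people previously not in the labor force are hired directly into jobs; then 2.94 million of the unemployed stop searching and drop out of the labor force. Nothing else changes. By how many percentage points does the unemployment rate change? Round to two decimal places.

Initially, labor force = 170.08 + 10.17 = 180.25 million, so u = 10.17/180.25 = 5.64%.
After the first change, employed and labor force both rise by 13.71; unemployed unchanged → E = 183.79, U = 10.17, labor force = 193.96 million.
After the second change, unemployed and labor force both fall by 2.94 → E = 183.79, U = 7.23, labor force = 191.02 million.
New unemployment rate = 7.23 / 191.02 = 3.78%.
Change = 3.78% − 5.64% = −1.86 percentage points.

The unemployment rate changes by −1.86 percentage points.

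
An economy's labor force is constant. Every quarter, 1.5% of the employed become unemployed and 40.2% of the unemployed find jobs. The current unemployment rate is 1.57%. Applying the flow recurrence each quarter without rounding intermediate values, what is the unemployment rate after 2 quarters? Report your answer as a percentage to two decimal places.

Unemployment rate after two quarters ≈ 2.91%.

With a fixed labor force, u_{t+1} = u_t + s·(1−u_t) − f·u_t = u_t·(1−s−f) + s.
Here 1−s−f = 0.583 and s = 0.015.
u_1 = 0.015700 × 0.583 + 0.015 = 0.024153.
u_2 = 0.024153 × 0.583 + 0.015 = 0.029081.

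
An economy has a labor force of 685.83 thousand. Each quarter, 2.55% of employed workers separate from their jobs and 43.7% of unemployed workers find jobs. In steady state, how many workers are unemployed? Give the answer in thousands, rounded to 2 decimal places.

About 37.81 thousand are unemployed in steady state.

Steady-state unemployment rate u* = s/(s+f) = 2.55/(2.55+43.7) = 0.055135.
Unemployed = u* × labor force = 0.055135 × 685.83 ≈ 37.81 thousand.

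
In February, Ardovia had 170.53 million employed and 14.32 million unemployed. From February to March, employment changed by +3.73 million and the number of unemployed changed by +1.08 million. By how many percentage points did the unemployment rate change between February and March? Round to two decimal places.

The unemployment rate changed by +0.37 percentage points.

February: labor force = 170.53 + 14.32 = 184.85; u = 14.32/184.85 = 7.75%.
March: labor force = 174.26 + 15.40 = 189.66; u = 15.40/189.66 = 8.12%.
Change = 8.12% − 7.75% = +0.37 pp.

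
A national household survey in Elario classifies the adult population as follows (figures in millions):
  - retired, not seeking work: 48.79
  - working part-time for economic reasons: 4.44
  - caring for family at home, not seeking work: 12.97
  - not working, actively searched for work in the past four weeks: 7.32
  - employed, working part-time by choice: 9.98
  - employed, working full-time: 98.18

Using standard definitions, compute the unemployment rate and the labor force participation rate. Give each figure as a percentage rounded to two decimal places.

Employed = 4.44 + 9.98 + 98.18 = 112.60 million (anyone who worked, including part-time for economic reasons, counts as employed).
Unemployed = 7.32 million.
Labor force = 112.60 + 7.32 = 119.92 million.
Not in labor force = 48.79 + 12.97 = 61.76 million (those not working and not actively searching are outside the labor force).
Civilian working-age population = 119.92 + 61.76 = 181.68 million.
Unemployment rate = 7.32 / 119.92 = 6.10%.
Labor force participation rate = 119.92 / 181.68 = 66.01%.

Unemployment rate ≈ 6.10%; labor force participation rate ≈ 66.01%.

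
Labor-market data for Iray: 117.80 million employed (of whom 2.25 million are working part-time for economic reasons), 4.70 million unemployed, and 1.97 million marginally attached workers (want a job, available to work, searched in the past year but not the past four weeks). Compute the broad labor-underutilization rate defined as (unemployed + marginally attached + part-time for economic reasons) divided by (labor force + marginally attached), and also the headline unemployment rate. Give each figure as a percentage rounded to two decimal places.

Broad underutilization rate ≈ 7.17%; headline unemployment rate ≈ 3.84%.

Labor force = 117.80 + 4.70 = 122.50 million.
Numerator = 4.70 + 1.97 + 2.25 = 8.92 million.
Denominator = 122.50 + 1.97 = 124.47 million.
Broad rate = 8.92 / 124.47 = 7.17%.
Headline unemployment rate = 4.70 / 122.50 = 3.84%.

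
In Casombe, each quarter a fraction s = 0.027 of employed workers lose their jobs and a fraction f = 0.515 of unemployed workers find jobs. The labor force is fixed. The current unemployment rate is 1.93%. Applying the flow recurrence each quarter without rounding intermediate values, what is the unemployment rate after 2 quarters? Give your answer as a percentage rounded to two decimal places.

Unemployment rate after two quarters ≈ 4.34%.

With a fixed labor force, u_{t+1} = u_t + s·(1−u_t) − f·u_t = u_t·(1−s−f) + s.
Here 1−s−f = 0.458 and s = 0.027.
u_1 = 0.019300 × 0.458 + 0.027 = 0.035839.
u_2 = 0.035839 × 0.458 + 0.027 = 0.043414.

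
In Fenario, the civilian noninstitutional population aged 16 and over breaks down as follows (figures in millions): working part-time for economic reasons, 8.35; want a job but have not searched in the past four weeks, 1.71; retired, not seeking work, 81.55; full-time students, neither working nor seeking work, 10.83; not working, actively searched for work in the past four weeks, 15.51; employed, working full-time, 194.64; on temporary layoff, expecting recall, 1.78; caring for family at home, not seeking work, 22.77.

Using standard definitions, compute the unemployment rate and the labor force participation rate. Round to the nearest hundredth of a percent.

Employed = 8.35 + 194.64 = 202.99 million (anyone who worked, including part-time for economic reasons, counts as employed).
Unemployed = 15.51 + 1.78 = 17.29 million (jobless and actively searching, or on temporary layoff).
Labor force = 202.99 + 17.29 = 220.28 million.
Not in labor force = 1.71 + 81.55 + 10.83 + 22.77 = 116.86 million (those not working and not actively searching are outside the labor force — including those who want a job but have given up searching).
Civilian working-age population = 220.28 + 116.86 = 337.14 million.
Unemployment rate = 17.29 / 220.28 = 7.85%.
Labor force participation rate = 220.28 / 337.14 = 65.34%.

Unemployment rate ≈ 7.85%; labor force participation rate ≈ 65.34%.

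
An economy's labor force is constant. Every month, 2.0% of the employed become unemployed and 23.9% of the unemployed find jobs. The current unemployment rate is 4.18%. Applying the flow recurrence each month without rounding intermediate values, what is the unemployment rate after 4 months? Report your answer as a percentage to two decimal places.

Unemployment rate after four months ≈ 6.65%.

With a fixed labor force, u_{t+1} = u_t + s·(1−u_t) − f·u_t = u_t·(1−s−f) + s.
Here 1−s−f = 0.741 and s = 0.020.
u_1 = 0.041800 × 0.741 + 0.020 = 0.050974.
u_2 = 0.050974 × 0.741 + 0.020 = 0.057772.
u_3 = 0.057772 × 0.741 + 0.020 = 0.062809.
u_4 = 0.062809 × 0.741 + 0.020 = 0.066541.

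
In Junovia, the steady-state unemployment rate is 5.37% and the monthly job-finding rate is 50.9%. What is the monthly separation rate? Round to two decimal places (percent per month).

From u* = s/(s+f): s = u·f/(1−u).
s = 0.0537 × 50.9 / (1 − 0.0537) = 2.7333 / 0.9463 ≈ 2.89% per month.

Separation rate ≈ 2.89% per month.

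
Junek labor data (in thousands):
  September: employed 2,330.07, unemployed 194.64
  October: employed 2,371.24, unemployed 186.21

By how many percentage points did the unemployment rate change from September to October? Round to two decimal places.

The unemployment rate changed by −0.43 percentage points.

September: labor force = 2,330.07 + 194.64 = 2,524.71; u = 194.64/2,524.71 = 7.71%.
October: labor force = 2,371.24 + 186.21 = 2,557.45; u = 186.21/2,557.45 = 7.28%.
Change = 7.28% − 7.71% = −0.43 pp.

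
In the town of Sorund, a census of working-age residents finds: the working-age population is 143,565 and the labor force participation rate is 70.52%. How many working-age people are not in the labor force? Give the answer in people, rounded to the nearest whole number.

Share not in the labor force = 1 − 0.7052 = 0.2948.
Not in labor force = 0.2948 × 143,565 ≈ 42,323.

About 42,323 are not in the labor force.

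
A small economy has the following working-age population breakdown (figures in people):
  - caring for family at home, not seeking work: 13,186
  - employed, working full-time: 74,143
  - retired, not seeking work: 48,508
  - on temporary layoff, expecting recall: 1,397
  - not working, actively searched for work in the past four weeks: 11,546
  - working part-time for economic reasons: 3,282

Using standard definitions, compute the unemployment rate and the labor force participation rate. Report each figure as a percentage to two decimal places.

Unemployment rate ≈ 14.32%; labor force participation rate ≈ 59.43%.

Employed = 74,143 + 3,282 = 77,425 (anyone who worked, including part-time for economic reasons, counts as employed).
Unemployed = 1,397 + 11,546 = 12,943 (jobless and actively searching, or on temporary layoff).
Labor force = 77,425 + 12,943 = 90,368.
Not in labor force = 13,186 + 48,508 = 61,694 (those not working and not actively searching are outside the labor force).
Civilian working-age population = 90,368 + 61,694 = 152,062.
Unemployment rate = 12,943 / 90,368 = 14.32%.
Labor force participation rate = 90,368 / 152,062 = 59.43%.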